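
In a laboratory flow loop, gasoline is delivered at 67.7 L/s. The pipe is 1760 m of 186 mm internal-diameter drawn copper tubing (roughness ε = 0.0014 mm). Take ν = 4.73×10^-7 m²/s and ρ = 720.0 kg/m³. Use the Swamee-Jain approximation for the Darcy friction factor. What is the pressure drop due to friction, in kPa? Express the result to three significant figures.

Δp ≈ 250 kPa

V = 4Q/(πD²) = 4·0.0677/(π·0.186²) = 2.492 m/s
Re = VD/ν = 2.492·0.186/4.73×10^-7 = 9.80×10^5 → turbulent
ε/D = 0.0014/186 = 7.53×10^-6
Swamee-Jain: f = 0.01183
h_f = f(L/D)V²/(2g) = 0.01183·(1760/0.186)·2.492²/(2·9.81) = 35.42 m
Δp = ρg·h_f = 720.0·9.81·35.42 = 250.2 kPa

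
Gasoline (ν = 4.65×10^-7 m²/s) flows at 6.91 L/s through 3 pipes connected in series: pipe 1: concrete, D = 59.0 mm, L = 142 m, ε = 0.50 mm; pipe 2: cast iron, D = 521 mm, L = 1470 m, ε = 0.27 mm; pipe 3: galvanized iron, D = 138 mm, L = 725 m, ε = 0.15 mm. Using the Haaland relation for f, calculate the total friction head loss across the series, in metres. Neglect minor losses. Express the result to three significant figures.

Pipe 1: V = 2.527 m/s, Re = 3.21×10^5, ε/D = 0.00847, f = 0.03613, h_1 = f(L/D)V²/2g = 28.32 m
Pipe 2: V = 0.03241 m/s, Re = 3.63×10^4, ε/D = 5.18×10^-4, f = 0.02362, h_2 = f(L/D)V²/2g = 0.003569 m
Pipe 3: V = 0.4620 m/s, Re = 1.37×10^5, ε/D = 0.00109, f = 0.02173, h_3 = f(L/D)V²/2g = 1.242 m
Series → Q common, losses add: H = Σh = 29.56 m

H ≈ 29.6 m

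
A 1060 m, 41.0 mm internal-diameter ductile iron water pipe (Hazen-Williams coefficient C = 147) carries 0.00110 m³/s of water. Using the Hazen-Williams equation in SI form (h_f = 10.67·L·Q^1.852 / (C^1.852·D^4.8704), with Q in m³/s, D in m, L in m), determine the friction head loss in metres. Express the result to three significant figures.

h_f ≈ 20.7 m

h_f = 10.67·1060·0.00110^1.852 / (147^1.852·0.0410^4.8704) = 20.73 m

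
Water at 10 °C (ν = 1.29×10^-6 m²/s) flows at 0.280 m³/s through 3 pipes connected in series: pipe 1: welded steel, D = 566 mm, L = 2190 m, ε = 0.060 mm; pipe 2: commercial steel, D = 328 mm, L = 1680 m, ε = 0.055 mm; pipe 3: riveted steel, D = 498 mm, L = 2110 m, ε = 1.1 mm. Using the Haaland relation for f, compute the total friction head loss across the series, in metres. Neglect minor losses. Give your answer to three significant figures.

Pipe 1: V = 1.113 m/s, Re = 4.88×10^5, ε/D = 1.06×10^-4, f = 0.01437, h_1 = f(L/D)V²/2g = 3.509 m
Pipe 2: V = 3.314 m/s, Re = 8.43×10^5, ε/D = 1.68×10^-4, f = 0.01438, h_2 = f(L/D)V²/2g = 41.22 m
Pipe 3: V = 1.438 m/s, Re = 5.55×10^5, ε/D = 0.00221, f = 0.02437, h_3 = f(L/D)V²/2g = 10.88 m
Series → Q common, losses add: H = Σh = 55.60 m

H ≈ 55.6 m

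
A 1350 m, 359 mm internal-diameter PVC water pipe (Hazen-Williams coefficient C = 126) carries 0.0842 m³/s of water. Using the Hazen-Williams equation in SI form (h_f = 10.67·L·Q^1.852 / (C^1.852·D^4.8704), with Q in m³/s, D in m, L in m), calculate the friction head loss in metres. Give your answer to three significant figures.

h_f ≈ 2.79 m

h_f = 10.67·1350·0.0842^1.852 / (126^1.852·0.359^4.8704) = 2.787 m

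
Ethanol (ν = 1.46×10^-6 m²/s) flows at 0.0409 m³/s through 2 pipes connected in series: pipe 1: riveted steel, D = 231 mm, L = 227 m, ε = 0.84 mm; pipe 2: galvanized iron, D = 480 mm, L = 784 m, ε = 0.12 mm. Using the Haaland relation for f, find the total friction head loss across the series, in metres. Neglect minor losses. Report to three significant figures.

H ≈ 1.44 m

Pipe 1: V = 0.9759 m/s, Re = 1.54×10^5, ε/D = 0.00364, f = 0.02838, h_1 = f(L/D)V²/2g = 1.354 m
Pipe 2: V = 0.2260 m/s, Re = 7.43×10^4, ε/D = 2.50×10^-4, f = 0.01994, h_2 = f(L/D)V²/2g = 0.08480 m
Series → Q common, losses add: H = Σh = 1.438 m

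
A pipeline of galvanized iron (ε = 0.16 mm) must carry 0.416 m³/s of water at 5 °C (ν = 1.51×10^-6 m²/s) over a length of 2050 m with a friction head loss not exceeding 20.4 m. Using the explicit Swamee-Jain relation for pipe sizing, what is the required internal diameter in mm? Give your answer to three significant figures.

D ≈ 480 mm

Swamee-Jain (Type III): D = 0.66·[ε^1.25·(LQ²/(gh_f))^4.75 + ν·Q^9.4·(L/(gh_f))^5.2]^0.04
LQ²/(gh_f) = 1.773; L/(gh_f) = 10.24
Term 1 = ε^1.25·(…)^4.75 = 2.73×10^-4; Term 2 = ν·Q^9.4·(…)^5.2 = 7.13×10^-5
D = 0.66·(2.73×10^-4 + 7.13×10^-5)^0.04 = 0.4798 m = 480 mm
Check: V = 2.30 m/s, Re = 7.31×10^5, f = 0.01628, h_f = 18.8 m ≈ 20.4 m ✓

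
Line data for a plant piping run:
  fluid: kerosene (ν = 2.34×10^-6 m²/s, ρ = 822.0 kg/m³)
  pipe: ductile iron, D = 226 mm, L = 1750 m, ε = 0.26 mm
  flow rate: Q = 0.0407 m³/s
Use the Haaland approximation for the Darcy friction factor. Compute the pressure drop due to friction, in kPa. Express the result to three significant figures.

V = 4Q/(πD²) = 4·0.0407/(π·0.226²) = 1.015 m/s
Re = VD/ν = 1.015·0.226/2.34×10^-6 = 9.80×10^4 → turbulent
ε/D = 0.26/226 = 0.00115
Haaland: f = 0.02251
h_f = f(L/D)V²/(2g) = 0.02251·(1750/0.226)·1.015²/(2·9.81) = 9.146 m
Δp = ρg·h_f = 822.0·9.81·9.146 = 73.75 kPa

Δp ≈ 73.8 kPa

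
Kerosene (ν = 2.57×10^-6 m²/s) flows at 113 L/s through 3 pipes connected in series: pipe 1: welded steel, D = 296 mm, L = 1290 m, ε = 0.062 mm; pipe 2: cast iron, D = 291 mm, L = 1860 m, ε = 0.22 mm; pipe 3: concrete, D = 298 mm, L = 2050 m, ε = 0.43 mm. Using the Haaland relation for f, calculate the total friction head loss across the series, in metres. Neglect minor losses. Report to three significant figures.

Pipe 1: V = 1.642 m/s, Re = 1.89×10^5, ε/D = 2.09×10^-4, f = 0.01706, h_1 = f(L/D)V²/2g = 10.22 m
Pipe 2: V = 1.699 m/s, Re = 1.92×10^5, ε/D = 7.56×10^-4, f = 0.01993, h_2 = f(L/D)V²/2g = 18.74 m
Pipe 3: V = 1.620 m/s, Re = 1.88×10^5, ε/D = 0.00144, f = 0.02259, h_3 = f(L/D)V²/2g = 20.79 m
Series → Q common, losses add: H = Σh = 49.75 m

H ≈ 49.8 m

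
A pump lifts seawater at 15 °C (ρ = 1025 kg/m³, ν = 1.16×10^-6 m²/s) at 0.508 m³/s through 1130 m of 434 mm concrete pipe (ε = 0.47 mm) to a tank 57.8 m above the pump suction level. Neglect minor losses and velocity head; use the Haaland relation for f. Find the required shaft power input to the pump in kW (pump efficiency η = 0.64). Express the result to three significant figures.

V = 4Q/(πD²) = 3.434 m/s; Re = 1.28×10^6; ε/D = 0.00108; f = 0.02026
h_f = f(L/D)V²/2g = 31.70 m
Total head H = z + h_f = 57.8 + 31.70 = 89.50 m
P_hyd = ρgQH = 1025·9.81·0.508·89.50 = 457.2 kW
P_shaft = P_hyd/η = 457.2/0.64 = 714.3 kW

P_shaft ≈ 714 kW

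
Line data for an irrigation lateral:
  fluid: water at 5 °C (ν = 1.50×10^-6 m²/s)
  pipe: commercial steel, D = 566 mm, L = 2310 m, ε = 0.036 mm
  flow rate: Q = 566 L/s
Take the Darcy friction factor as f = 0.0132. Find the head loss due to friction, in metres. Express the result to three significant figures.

V = 4Q/(πD²) = 4·0.566/(π·0.566²) = 2.250 m/s
h_f = f(L/D)V²/(2g) = 0.01320·(2310/0.566)·2.250²/(2·9.81) = 13.89 m

h_f ≈ 13.9 m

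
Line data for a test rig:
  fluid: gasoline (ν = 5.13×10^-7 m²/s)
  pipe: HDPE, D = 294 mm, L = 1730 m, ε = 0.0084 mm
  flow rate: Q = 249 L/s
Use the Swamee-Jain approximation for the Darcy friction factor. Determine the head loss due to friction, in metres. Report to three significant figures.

V = 4Q/(πD²) = 4·0.249/(π·0.294²) = 3.668 m/s
Re = VD/ν = 3.668·0.294/5.13×10^-7 = 2.10×10^6 → turbulent
ε/D = 0.0084/294 = 2.86×10^-5
Swamee-Jain: f = 0.01126
h_f = f(L/D)V²/(2g) = 0.01126·(1730/0.294)·3.668²/(2·9.81) = 45.44 m

h_f ≈ 45.4 m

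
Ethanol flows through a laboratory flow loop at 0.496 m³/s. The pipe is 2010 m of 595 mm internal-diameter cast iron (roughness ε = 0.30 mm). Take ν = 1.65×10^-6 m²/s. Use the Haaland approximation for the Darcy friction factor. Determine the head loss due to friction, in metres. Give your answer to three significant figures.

V = 4Q/(πD²) = 4·0.496/(π·0.595²) = 1.784 m/s
Re = VD/ν = 1.784·0.595/1.65×10^-6 = 6.43×10^5 → turbulent
ε/D = 0.30/595 = 5.04×10^-4
Haaland: f = 0.01743
h_f = f(L/D)V²/(2g) = 0.01743·(2010/0.595)·1.784²/(2·9.81) = 9.549 m

h_f ≈ 9.55 m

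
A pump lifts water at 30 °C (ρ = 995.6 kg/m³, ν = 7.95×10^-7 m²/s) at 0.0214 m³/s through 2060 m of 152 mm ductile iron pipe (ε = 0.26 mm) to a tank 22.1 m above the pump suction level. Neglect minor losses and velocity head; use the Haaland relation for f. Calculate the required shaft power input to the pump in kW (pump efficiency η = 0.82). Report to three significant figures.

V = 4Q/(πD²) = 1.179 m/s; Re = 2.25×10^5; ε/D = 0.00171; f = 0.02330
h_f = f(L/D)V²/2g = 22.38 m
Total head H = z + h_f = 22.1 + 22.38 = 44.48 m
P_hyd = ρgQH = 995.6·9.81·0.0214·44.48 = 9.297 kW
P_shaft = P_hyd/η = 9.297/0.82 = 11.34 kW

P_shaft ≈ 11.3 kW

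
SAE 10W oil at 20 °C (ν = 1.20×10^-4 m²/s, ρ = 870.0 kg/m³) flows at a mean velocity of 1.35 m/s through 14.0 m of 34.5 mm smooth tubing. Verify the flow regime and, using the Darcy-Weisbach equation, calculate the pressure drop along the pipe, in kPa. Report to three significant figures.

Re = VD/ν = 1.35·0.03450/1.20×10^-4 = 388 → laminar (Re < 2300)
f = 64/Re = 0.1649
h_f = f(L/D)V²/(2g) = 0.1649·(14.0/0.03450)·1.35²/(2·9.81) = 6.216 m
Δp = ρg·h_f = 870.0·9.81·6.216 = 53.05 kPa

Δp ≈ 53.0 kPa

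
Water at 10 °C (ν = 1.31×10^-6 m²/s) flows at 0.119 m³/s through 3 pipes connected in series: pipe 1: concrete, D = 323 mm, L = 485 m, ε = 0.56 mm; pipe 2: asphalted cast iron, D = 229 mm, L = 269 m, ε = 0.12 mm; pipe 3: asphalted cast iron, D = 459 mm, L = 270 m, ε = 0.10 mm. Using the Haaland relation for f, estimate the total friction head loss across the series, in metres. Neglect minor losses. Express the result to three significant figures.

H ≈ 12.8 m

Pipe 1: V = 1.452 m/s, Re = 3.58×10^5, ε/D = 0.00173, f = 0.02309, h_1 = f(L/D)V²/2g = 3.728 m
Pipe 2: V = 2.889 m/s, Re = 5.05×10^5, ε/D = 5.24×10^-4, f = 0.01772, h_2 = f(L/D)V²/2g = 8.857 m
Pipe 3: V = 0.7192 m/s, Re = 2.52×10^5, ε/D = 2.18×10^-4, f = 0.01652, h_3 = f(L/D)V²/2g = 0.2561 m
Series → Q common, losses add: H = Σh = 12.84 m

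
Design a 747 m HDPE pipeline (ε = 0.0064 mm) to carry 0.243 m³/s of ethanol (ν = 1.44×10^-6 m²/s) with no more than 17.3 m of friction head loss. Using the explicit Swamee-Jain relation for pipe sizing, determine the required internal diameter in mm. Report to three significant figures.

Swamee-Jain (Type III): D = 0.66·[ε^1.25·(LQ²/(gh_f))^4.75 + ν·Q^9.4·(L/(gh_f))^5.2]^0.04
LQ²/(gh_f) = 0.2599; L/(gh_f) = 4.402
Term 1 = ε^1.25·(…)^4.75 = 5.35×10^-10; Term 2 = ν·Q^9.4·(…)^5.2 = 5.37×10^-9
D = 0.66·(5.35×10^-10 + 5.37×10^-9)^0.04 = 0.3093 m = 309 mm
Check: V = 3.23 m/s, Re = 6.95×10^5, f = 0.01275, h_f = 16.4 m ≈ 17.3 m ✓

D ≈ 309 mm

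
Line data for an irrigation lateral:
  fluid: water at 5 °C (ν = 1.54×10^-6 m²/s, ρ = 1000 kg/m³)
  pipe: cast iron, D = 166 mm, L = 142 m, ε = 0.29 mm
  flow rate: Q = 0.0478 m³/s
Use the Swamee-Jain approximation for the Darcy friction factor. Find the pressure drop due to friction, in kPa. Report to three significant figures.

Δp ≈ 49.2 kPa

V = 4Q/(πD²) = 4·0.0478/(π·0.166²) = 2.209 m/s
Re = VD/ν = 2.209·0.166/1.54×10^-6 = 2.38×10^5 → turbulent
ε/D = 0.29/166 = 0.00175
Swamee-Jain: f = 0.02359
h_f = f(L/D)V²/(2g) = 0.02359·(142/0.166)·2.209²/(2·9.81) = 5.017 m
Δp = ρg·h_f = 1000·9.81·5.017 = 49.22 kPa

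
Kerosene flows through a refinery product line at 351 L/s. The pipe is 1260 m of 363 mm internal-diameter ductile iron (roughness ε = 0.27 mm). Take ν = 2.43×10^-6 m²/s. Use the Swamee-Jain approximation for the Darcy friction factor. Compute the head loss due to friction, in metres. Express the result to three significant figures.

h_f ≈ 39.0 m

V = 4Q/(πD²) = 4·0.351/(π·0.363²) = 3.392 m/s
Re = VD/ν = 3.392·0.363/2.43×10^-6 = 5.07×10^5 → turbulent
ε/D = 0.27/363 = 7.44×10^-4
Swamee-Jain: f = 0.01914
h_f = f(L/D)V²/(2g) = 0.01914·(1260/0.363)·3.392²/(2·9.81) = 38.95 m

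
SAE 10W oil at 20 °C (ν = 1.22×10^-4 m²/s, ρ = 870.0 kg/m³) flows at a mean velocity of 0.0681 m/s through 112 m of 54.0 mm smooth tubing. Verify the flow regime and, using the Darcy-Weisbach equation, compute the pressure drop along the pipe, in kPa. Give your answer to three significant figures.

Re = VD/ν = 0.0681·0.05400/1.22×10^-4 = 30.1 → laminar (Re < 2300)
f = 64/Re = 2.123
h_f = f(L/D)V²/(2g) = 2.123·(112/0.05400)·0.0681²/(2·9.81) = 1.041 m
Δp = ρg·h_f = 870.0·9.81·1.041 = 8.884 kPa

Δp ≈ 8.88 kPa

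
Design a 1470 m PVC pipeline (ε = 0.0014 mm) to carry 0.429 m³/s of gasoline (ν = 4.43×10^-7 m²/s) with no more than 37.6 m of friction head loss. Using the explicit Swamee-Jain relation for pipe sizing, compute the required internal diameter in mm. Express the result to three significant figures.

D ≈ 357 mm

Swamee-Jain (Type III): D = 0.66·[ε^1.25·(LQ²/(gh_f))^4.75 + ν·Q^9.4·(L/(gh_f))^5.2]^0.04
LQ²/(gh_f) = 0.7335; L/(gh_f) = 3.985
Term 1 = ε^1.25·(…)^4.75 = 1.10×10^-8; Term 2 = ν·Q^9.4·(…)^5.2 = 2.06×10^-7
D = 0.66·(1.10×10^-8 + 2.06×10^-7)^0.04 = 0.3573 m = 357 mm
Check: V = 4.28 m/s, Re = 3.45×10^6, f = 0.009734, h_f = 37.4 m ≈ 37.6 m ✓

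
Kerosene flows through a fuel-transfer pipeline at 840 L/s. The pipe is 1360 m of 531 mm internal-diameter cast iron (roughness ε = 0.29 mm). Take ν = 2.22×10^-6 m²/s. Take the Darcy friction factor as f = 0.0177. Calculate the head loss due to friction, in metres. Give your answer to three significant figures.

h_f ≈ 33.2 m

V = 4Q/(πD²) = 4·0.840/(π·0.531²) = 3.793 m/s
h_f = f(L/D)V²/(2g) = 0.01770·(1360/0.531)·3.793²/(2·9.81) = 33.24 m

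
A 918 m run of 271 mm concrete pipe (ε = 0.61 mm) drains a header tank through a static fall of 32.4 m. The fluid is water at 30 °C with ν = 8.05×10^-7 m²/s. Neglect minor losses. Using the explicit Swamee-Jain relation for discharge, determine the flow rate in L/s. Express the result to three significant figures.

Swamee-Jain (Type II): Q = -0.965·√(gD⁵h_f/L)·ln[ε/(3.7D) + √(3.17ν²L/(gD³h_f))]
√(gD⁵h_f/L) = √(9.81·0.271⁵·32.4/918) = 0.02250
ε/(3.7D) = 6.08×10^-4; √(3.17ν²L/(gD³h_f)) = 1.73×10^-5
Q = -0.965·0.02250·ln(6.256×10^-4) = 0.1601 m³/s
Check: V = 2.78 m/s, Re = 9.35×10^5, f = 0.02443, h_f = 32.5 m ≈ 32.4 m ✓

Q ≈ 160 L/s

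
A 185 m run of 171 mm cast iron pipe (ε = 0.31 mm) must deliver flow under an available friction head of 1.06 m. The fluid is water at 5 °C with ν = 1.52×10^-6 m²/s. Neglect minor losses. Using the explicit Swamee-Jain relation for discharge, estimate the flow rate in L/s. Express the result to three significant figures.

Q ≈ 20.3 L/s

Swamee-Jain (Type II): Q = -0.965·√(gD⁵h_f/L)·ln[ε/(3.7D) + √(3.17ν²L/(gD³h_f))]
√(gD⁵h_f/L) = √(9.81·0.171⁵·1.06/185) = 0.002867
ε/(3.7D) = 4.90×10^-4; √(3.17ν²L/(gD³h_f)) = 1.61×10^-4
Q = -0.965·0.002867·ln(6.514×10^-4) = 0.02030 m³/s
Check: V = 0.884 m/s, Re = 9.94×10^4, f = 0.02484, h_f = 1.07 m ≈ 1.06 m ✓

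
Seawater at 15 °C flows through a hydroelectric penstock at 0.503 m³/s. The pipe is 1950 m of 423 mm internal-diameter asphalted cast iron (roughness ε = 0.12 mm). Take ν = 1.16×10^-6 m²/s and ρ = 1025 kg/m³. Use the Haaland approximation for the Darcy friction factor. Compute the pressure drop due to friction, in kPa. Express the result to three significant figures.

Δp ≈ 463 kPa

V = 4Q/(πD²) = 4·0.503/(π·0.423²) = 3.579 m/s
Re = VD/ν = 3.579·0.423/1.16×10^-6 = 1.31×10^6 → turbulent
ε/D = 0.12/423 = 2.84×10^-4
Haaland: f = 0.01531
h_f = f(L/D)V²/(2g) = 0.01531·(1950/0.423)·3.579²/(2·9.81) = 46.07 m
Δp = ρg·h_f = 1025·9.81·46.07 = 463.3 kPa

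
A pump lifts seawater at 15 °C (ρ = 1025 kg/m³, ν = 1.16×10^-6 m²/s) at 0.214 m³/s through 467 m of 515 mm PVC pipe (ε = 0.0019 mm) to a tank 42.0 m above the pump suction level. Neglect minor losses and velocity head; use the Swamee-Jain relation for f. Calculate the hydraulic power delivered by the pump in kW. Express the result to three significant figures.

P_hyd ≈ 91.8 kW

V = 4Q/(πD²) = 1.027 m/s; Re = 4.56×10^5; ε/D = 3.69×10^-6; f = 0.01337
h_f = f(L/D)V²/2g = 0.6519 m
Total head H = z + h_f = 42.0 + 0.6519 = 42.65 m
P_hyd = ρgQH = 1025·9.81·0.214·42.65 = 91.78 kW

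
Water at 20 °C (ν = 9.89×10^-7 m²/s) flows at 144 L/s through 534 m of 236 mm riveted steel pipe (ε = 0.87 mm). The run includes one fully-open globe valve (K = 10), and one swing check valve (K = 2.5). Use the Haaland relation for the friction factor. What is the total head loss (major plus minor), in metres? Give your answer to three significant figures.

V = 4Q/(πD²) = 3.292 m/s; V²/2g = 0.5523 m
Re = 7.86×10^5, ε/D = 0.00369 → f = 0.02794 (Haaland)
Major: h_f = f(L/D)·V²/2g = 0.02794·2263·0.5523 = 34.92 m
Minor: ΣK = 12.5; h_m = ΣK·V²/2g = 6.904 m
Total H_L = 34.92 + 6.904 = 41.82 m

H_L ≈ 41.8 m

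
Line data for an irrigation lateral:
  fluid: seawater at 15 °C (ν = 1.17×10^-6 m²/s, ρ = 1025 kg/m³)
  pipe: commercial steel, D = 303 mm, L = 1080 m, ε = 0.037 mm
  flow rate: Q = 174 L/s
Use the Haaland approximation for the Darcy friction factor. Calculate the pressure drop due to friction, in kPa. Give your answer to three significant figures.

Δp ≈ 151 kPa

V = 4Q/(πD²) = 4·0.174/(π·0.303²) = 2.413 m/s
Re = VD/ν = 2.413·0.303/1.17×10^-6 = 6.25×10^5 → turbulent
ε/D = 0.037/303 = 1.22×10^-4
Haaland: f = 0.01419
h_f = f(L/D)V²/(2g) = 0.01419·(1080/0.303)·2.413²/(2·9.81) = 15.01 m
Δp = ρg·h_f = 1025·9.81·15.01 = 150.9 kPa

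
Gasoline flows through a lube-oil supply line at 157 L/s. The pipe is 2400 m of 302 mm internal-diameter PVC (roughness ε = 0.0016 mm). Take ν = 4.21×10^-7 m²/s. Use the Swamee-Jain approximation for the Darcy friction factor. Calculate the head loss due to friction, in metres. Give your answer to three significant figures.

V = 4Q/(πD²) = 4·0.157/(π·0.302²) = 2.192 m/s
Re = VD/ν = 2.192·0.302/4.21×10^-7 = 1.57×10^6 → turbulent
ε/D = 0.0016/302 = 5.30×10^-6
Swamee-Jain: f = 0.01095
h_f = f(L/D)V²/(2g) = 0.01095·(2400/0.302)·2.192²/(2·9.81) = 21.30 m

h_f ≈ 21.3 m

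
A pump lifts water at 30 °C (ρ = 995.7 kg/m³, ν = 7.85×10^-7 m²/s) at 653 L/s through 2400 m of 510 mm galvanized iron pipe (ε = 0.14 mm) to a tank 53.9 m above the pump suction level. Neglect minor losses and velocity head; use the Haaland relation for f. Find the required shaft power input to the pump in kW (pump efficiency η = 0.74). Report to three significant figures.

V = 4Q/(πD²) = 3.197 m/s; Re = 2.08×10^6; ε/D = 2.75×10^-4; f = 0.01503
h_f = f(L/D)V²/2g = 36.83 m
Total head H = z + h_f = 53.9 + 36.83 = 90.73 m
P_hyd = ρgQH = 995.7·9.81·0.653·90.73 = 578.7 kW
P_shaft = P_hyd/η = 578.7/0.74 = 782.1 kW

P_shaft ≈ 782 kW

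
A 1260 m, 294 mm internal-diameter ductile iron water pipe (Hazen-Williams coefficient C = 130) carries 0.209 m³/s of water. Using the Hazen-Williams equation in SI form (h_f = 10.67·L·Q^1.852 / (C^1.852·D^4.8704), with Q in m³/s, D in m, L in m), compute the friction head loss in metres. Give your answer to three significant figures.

h_f = 10.67·1260·0.209^1.852 / (130^1.852·0.294^4.8704) = 34.98 m

h_f ≈ 35.0 m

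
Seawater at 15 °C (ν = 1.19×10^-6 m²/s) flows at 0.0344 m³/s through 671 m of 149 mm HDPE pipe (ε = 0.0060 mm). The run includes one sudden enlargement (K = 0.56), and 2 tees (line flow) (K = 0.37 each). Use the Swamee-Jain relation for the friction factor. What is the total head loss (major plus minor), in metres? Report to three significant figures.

H_L ≈ 13.9 m

V = 4Q/(πD²) = 1.973 m/s; V²/2g = 0.1984 m
Re = 2.47×10^5, ε/D = 4.03×10^-5 → f = 0.01532 (Swamee-Jain)
Major: h_f = f(L/D)·V²/2g = 0.01532·4503·0.1984 = 13.69 m
Minor: ΣK = 1.30; h_m = ΣK·V²/2g = 0.2579 m
Total H_L = 13.69 + 0.2579 = 13.95 m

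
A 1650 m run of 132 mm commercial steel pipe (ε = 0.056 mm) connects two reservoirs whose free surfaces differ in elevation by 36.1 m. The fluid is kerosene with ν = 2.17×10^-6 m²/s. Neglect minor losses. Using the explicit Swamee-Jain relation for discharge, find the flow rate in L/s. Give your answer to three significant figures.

Q ≈ 23.1 L/s

Swamee-Jain (Type II): Q = -0.965·√(gD⁵h_f/L)·ln[ε/(3.7D) + √(3.17ν²L/(gD³h_f))]
√(gD⁵h_f/L) = √(9.81·0.132⁵·36.1/1650) = 0.002933
ε/(3.7D) = 1.15×10^-4; √(3.17ν²L/(gD³h_f)) = 1.74×10^-4
Q = -0.965·0.002933·ln(2.886×10^-4) = 0.02307 m³/s
Check: V = 1.69 m/s, Re = 1.03×10^5, f = 0.02001, h_f = 36.2 m ≈ 36.1 m ✓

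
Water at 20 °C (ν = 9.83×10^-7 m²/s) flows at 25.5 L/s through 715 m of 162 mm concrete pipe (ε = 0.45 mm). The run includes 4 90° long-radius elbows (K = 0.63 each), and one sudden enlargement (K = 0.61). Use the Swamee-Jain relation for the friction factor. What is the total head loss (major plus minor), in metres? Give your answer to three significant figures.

H_L ≈ 9.36 m

V = 4Q/(πD²) = 1.237 m/s; V²/2g = 0.07801 m
Re = 2.04×10^5, ε/D = 0.00278 → f = 0.02648 (Swamee-Jain)
Major: h_f = f(L/D)·V²/2g = 0.02648·4414·0.07801 = 9.118 m
Minor: ΣK = 3.13; h_m = ΣK·V²/2g = 0.2442 m
Total H_L = 9.118 + 0.2442 = 9.362 m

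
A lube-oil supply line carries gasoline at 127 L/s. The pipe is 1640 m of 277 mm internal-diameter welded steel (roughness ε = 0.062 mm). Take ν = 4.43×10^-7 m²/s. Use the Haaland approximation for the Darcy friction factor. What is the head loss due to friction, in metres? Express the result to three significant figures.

h_f ≈ 19.7 m

V = 4Q/(πD²) = 4·0.127/(π·0.277²) = 2.107 m/s
Re = VD/ν = 2.107·0.277/4.43×10^-7 = 1.32×10^6 → turbulent
ε/D = 0.062/277 = 2.24×10^-4
Haaland: f = 0.01468
h_f = f(L/D)V²/(2g) = 0.01468·(1640/0.277)·2.107²/(2·9.81) = 19.68 m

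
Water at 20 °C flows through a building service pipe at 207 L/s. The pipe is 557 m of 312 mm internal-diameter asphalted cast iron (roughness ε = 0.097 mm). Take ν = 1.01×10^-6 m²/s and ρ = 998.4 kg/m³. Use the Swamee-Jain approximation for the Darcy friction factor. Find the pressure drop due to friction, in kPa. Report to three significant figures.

Δp ≈ 104 kPa

V = 4Q/(πD²) = 4·0.207/(π·0.312²) = 2.708 m/s
Re = VD/ν = 2.708·0.312/1.01×10^-6 = 8.36×10^5 → turbulent
ε/D = 0.097/312 = 3.11×10^-4
Swamee-Jain: f = 0.01598
h_f = f(L/D)V²/(2g) = 0.01598·(557/0.312)·2.708²/(2·9.81) = 10.66 m
Δp = ρg·h_f = 998.4·9.81·10.66 = 104.4 kPa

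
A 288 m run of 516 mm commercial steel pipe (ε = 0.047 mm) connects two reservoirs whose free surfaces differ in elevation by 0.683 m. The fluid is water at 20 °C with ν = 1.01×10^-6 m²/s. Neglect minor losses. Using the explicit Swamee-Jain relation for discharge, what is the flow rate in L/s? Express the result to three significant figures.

Q ≈ 275 L/s

Swamee-Jain (Type II): Q = -0.965·√(gD⁵h_f/L)·ln[ε/(3.7D) + √(3.17ν²L/(gD³h_f))]
√(gD⁵h_f/L) = √(9.81·0.516⁵·0.683/288) = 0.02917
ε/(3.7D) = 2.46×10^-5; √(3.17ν²L/(gD³h_f)) = 3.18×10^-5
Q = -0.965·0.02917·ln(5.643×10^-5) = 0.2754 m³/s
Check: V = 1.32 m/s, Re = 6.73×10^5, f = 0.01389, h_f = 0.685 m ≈ 0.683 m ✓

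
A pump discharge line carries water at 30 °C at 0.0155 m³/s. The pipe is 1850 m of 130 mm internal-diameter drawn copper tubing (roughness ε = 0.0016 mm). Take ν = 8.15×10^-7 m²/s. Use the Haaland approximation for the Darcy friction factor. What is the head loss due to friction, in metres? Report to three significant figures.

V = 4Q/(πD²) = 4·0.0155/(π·0.130²) = 1.168 m/s
Re = VD/ν = 1.168·0.130/8.15×10^-7 = 1.86×10^5 → turbulent
ε/D = 0.0016/130 = 1.23×10^-5
Haaland: f = 0.01579
h_f = f(L/D)V²/(2g) = 0.01579·(1850/0.130)·1.168²/(2·9.81) = 15.61 m

h_f ≈ 15.6 m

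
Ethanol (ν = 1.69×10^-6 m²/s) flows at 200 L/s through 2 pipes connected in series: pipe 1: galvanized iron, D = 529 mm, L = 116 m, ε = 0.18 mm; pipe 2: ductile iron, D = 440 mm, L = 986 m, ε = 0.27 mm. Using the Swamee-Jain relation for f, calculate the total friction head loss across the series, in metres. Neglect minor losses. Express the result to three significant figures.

H ≈ 3.88 m

Pipe 1: V = 0.9100 m/s, Re = 2.85×10^5, ε/D = 3.40×10^-4, f = 0.01742, h_1 = f(L/D)V²/2g = 0.1612 m
Pipe 2: V = 1.315 m/s, Re = 3.42×10^5, ε/D = 6.14×10^-4, f = 0.01880, h_2 = f(L/D)V²/2g = 3.716 m
Series → Q common, losses add: H = Σh = 3.877 m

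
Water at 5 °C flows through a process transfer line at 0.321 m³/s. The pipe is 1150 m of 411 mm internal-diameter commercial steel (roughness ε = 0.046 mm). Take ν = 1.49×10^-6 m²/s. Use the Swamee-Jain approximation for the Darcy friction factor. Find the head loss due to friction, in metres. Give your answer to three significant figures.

V = 4Q/(πD²) = 4·0.321/(π·0.411²) = 2.420 m/s
Re = VD/ν = 2.420·0.411/1.49×10^-6 = 6.67×10^5 → turbulent
ε/D = 0.046/411 = 1.12×10^-4
Swamee-Jain: f = 0.01417
h_f = f(L/D)V²/(2g) = 0.01417·(1150/0.411)·2.420²/(2·9.81) = 11.83 m

h_f ≈ 11.8 m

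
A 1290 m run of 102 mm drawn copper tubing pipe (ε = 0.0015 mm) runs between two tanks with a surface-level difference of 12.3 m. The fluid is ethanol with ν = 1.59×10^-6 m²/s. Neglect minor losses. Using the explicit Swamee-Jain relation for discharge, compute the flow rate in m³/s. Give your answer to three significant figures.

Q ≈ 0.00799 m³/s

Swamee-Jain (Type II): Q = -0.965·√(gD⁵h_f/L)·ln[ε/(3.7D) + √(3.17ν²L/(gD³h_f))]
√(gD⁵h_f/L) = √(9.81·0.102⁵·12.3/1290) = 0.001016
ε/(3.7D) = 3.97×10^-6; √(3.17ν²L/(gD³h_f)) = 2.84×10^-4
Q = -0.965·0.001016·ln(2.881×10^-4) = 0.007995 m³/s
Check: V = 0.978 m/s, Re = 6.28×10^4, f = 0.01981, h_f = 12.2 m ≈ 12.3 m ✓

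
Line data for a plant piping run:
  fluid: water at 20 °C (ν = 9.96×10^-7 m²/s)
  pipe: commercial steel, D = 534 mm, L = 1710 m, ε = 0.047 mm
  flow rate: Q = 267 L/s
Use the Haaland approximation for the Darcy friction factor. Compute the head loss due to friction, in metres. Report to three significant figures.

h_f ≈ 3.19 m

V = 4Q/(πD²) = 4·0.267/(π·0.534²) = 1.192 m/s
Re = VD/ν = 1.192·0.534/9.96×10^-7 = 6.39×10^5 → turbulent
ε/D = 0.047/534 = 8.80×10^-5
Haaland: f = 0.01373
h_f = f(L/D)V²/(2g) = 0.01373·(1710/0.534)·1.192²/(2·9.81) = 3.186 m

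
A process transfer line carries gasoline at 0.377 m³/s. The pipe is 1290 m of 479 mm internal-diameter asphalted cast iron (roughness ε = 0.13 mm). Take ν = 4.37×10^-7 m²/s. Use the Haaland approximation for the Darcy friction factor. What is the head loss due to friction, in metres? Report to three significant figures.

V = 4Q/(πD²) = 4·0.377/(π·0.479²) = 2.092 m/s
Re = VD/ν = 2.092·0.479/4.37×10^-7 = 2.29×10^6 → turbulent
ε/D = 0.13/479 = 2.71×10^-4
Haaland: f = 0.01497
h_f = f(L/D)V²/(2g) = 0.01497·(1290/0.479)·2.092²/(2·9.81) = 8.991 m

h_f ≈ 8.99 m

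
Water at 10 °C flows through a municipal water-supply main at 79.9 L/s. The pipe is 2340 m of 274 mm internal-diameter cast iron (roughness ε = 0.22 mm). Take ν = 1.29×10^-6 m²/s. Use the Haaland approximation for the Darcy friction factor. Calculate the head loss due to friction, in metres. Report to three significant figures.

V = 4Q/(πD²) = 4·0.0799/(π·0.274²) = 1.355 m/s
Re = VD/ν = 1.355·0.274/1.29×10^-6 = 2.88×10^5 → turbulent
ε/D = 0.22/274 = 8.03×10^-4
Haaland: f = 0.01969
h_f = f(L/D)V²/(2g) = 0.01969·(2340/0.274)·1.355²/(2·9.81) = 15.73 m

h_f ≈ 15.7 m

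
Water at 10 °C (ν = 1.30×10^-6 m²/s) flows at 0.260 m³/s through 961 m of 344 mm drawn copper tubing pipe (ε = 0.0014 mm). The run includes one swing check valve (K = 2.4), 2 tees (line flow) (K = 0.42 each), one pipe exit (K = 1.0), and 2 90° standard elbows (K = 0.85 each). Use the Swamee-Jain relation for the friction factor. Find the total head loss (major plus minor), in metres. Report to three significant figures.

V = 4Q/(πD²) = 2.797 m/s; V²/2g = 0.3989 m
Re = 7.40×10^5, ε/D = 4.07×10^-6 → f = 0.01230 (Swamee-Jain)
Major: h_f = f(L/D)·V²/2g = 0.01230·2794·0.3989 = 13.71 m
Minor: ΣK = 5.94; h_m = ΣK·V²/2g = 2.369 m
Total H_L = 13.71 + 2.369 = 16.08 m

H_L ≈ 16.1 m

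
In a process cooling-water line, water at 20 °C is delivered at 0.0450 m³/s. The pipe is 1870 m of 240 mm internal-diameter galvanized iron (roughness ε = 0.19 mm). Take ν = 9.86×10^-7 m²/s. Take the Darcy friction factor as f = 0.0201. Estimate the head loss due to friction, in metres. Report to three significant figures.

V = 4Q/(πD²) = 4·0.0450/(π·0.240²) = 0.9947 m/s
h_f = f(L/D)V²/(2g) = 0.02010·(1870/0.240)·0.9947²/(2·9.81) = 7.898 m

h_f ≈ 7.90 m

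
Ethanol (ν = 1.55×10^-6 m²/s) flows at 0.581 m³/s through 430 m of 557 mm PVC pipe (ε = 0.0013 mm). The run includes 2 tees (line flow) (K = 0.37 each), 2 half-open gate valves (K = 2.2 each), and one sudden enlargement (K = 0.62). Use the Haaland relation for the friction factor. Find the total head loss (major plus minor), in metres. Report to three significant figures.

V = 4Q/(πD²) = 2.384 m/s; V²/2g = 0.2898 m
Re = 8.57×10^5, ε/D = 2.33×10^-6 → f = 0.01193 (Haaland)
Major: h_f = f(L/D)·V²/2g = 0.01193·772.0·0.2898 = 2.668 m
Minor: ΣK = 5.76; h_m = ΣK·V²/2g = 1.669 m
Total H_L = 2.668 + 1.669 = 4.337 m

H_L ≈ 4.34 m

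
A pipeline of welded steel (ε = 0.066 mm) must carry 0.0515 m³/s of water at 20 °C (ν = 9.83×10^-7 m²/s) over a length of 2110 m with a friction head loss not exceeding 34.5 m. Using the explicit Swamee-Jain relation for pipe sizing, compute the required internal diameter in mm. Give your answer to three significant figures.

D ≈ 190 mm

Swamee-Jain (Type III): D = 0.66·[ε^1.25·(LQ²/(gh_f))^4.75 + ν·Q^9.4·(L/(gh_f))^5.2]^0.04
LQ²/(gh_f) = 0.01654; L/(gh_f) = 6.234
Term 1 = ε^1.25·(…)^4.75 = 2.05×10^-14; Term 2 = ν·Q^9.4·(…)^5.2 = 1.04×10^-14
D = 0.66·(2.05×10^-14 + 1.04×10^-14)^0.04 = 0.1902 m = 190 mm
Check: V = 1.81 m/s, Re = 3.51×10^5, f = 0.01716, h_f = 31.9 m ≈ 34.5 m ✓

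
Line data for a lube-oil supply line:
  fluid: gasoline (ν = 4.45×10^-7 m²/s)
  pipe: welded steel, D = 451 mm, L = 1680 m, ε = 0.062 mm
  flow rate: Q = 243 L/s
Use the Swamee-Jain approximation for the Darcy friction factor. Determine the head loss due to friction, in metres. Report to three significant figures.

h_f ≈ 6.00 m

V = 4Q/(πD²) = 4·0.243/(π·0.451²) = 1.521 m/s
Re = VD/ν = 1.521·0.451/4.45×10^-7 = 1.54×10^6 → turbulent
ε/D = 0.062/451 = 1.37×10^-4
Swamee-Jain: f = 0.01366
h_f = f(L/D)V²/(2g) = 0.01366·(1680/0.451)·1.521²/(2·9.81) = 5.999 m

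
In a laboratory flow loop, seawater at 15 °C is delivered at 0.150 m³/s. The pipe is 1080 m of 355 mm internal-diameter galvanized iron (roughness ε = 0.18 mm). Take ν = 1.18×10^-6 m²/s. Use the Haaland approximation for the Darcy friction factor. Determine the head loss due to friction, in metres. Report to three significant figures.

V = 4Q/(πD²) = 4·0.150/(π·0.355²) = 1.515 m/s
Re = VD/ν = 1.515·0.355/1.18×10^-6 = 4.56×10^5 → turbulent
ε/D = 0.18/355 = 5.07×10^-4
Haaland: f = 0.01770
h_f = f(L/D)V²/(2g) = 0.01770·(1080/0.355)·1.515²/(2·9.81) = 6.302 m

h_f ≈ 6.30 m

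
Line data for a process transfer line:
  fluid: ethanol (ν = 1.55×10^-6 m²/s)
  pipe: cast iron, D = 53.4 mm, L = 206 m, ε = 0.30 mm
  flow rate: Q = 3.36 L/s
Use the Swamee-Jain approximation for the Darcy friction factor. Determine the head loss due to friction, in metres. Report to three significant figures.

V = 4Q/(πD²) = 4·0.00336/(π·0.0534²) = 1.500 m/s
Re = VD/ν = 1.500·0.0534/1.55×10^-6 = 5.17×10^4 → turbulent
ε/D = 0.30/53.4 = 0.00562
Swamee-Jain: f = 0.03346
h_f = f(L/D)V²/(2g) = 0.03346·(206/0.0534)·1.500²/(2·9.81) = 14.81 m

h_f ≈ 14.8 m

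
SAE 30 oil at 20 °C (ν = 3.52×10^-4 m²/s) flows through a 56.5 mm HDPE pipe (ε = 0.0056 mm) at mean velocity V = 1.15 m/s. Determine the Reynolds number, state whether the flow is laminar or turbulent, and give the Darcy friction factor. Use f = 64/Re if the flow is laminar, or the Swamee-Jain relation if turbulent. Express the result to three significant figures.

Re = VD/ν = 1.150·0.0565/3.52×10^-4 = 185
Re < 2300 → laminar → f = 64/Re = 0.3467

Re ≈ 185; laminar; f = 64/Re ≈ 0.347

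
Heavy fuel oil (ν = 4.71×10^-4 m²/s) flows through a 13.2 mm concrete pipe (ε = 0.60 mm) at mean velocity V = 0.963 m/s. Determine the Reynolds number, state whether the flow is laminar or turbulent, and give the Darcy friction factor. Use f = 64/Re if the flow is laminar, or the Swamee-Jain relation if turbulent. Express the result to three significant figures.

Re = VD/ν = 0.9630·0.0132/4.71×10^-4 = 27.0
Re < 2300 → laminar → f = 64/Re = 2.371

Re ≈ 27.0; laminar; f = 64/Re ≈ 2.37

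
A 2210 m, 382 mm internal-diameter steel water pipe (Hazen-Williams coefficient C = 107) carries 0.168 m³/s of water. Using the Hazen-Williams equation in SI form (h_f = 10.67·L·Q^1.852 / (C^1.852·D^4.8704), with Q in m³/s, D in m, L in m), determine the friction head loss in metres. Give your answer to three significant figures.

h_f = 10.67·2210·0.168^1.852 / (107^1.852·0.382^4.8704) = 16.40 m

h_f ≈ 16.4 m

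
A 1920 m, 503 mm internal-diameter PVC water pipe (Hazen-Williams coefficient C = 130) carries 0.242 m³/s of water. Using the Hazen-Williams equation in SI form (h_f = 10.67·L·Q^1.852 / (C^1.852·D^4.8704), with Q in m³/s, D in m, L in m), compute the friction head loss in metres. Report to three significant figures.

h_f = 10.67·1920·0.242^1.852 / (130^1.852·0.503^4.8704) = 5.114 m

h_f ≈ 5.11 m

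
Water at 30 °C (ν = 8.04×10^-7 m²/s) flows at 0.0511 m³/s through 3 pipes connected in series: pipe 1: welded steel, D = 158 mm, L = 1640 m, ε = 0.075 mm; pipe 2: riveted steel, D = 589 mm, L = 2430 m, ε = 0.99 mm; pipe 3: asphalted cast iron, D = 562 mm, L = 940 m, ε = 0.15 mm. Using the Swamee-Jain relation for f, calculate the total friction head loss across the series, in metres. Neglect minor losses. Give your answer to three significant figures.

Pipe 1: V = 2.606 m/s, Re = 5.12×10^5, ε/D = 4.75×10^-4, f = 0.01759, h_1 = f(L/D)V²/2g = 63.23 m
Pipe 2: V = 0.1875 m/s, Re = 1.37×10^5, ε/D = 0.00168, f = 0.02398, h_2 = f(L/D)V²/2g = 0.1774 m
Pipe 3: V = 0.2060 m/s, Re = 1.44×10^5, ε/D = 2.67×10^-4, f = 0.01833, h_3 = f(L/D)V²/2g = 0.06632 m
Series → Q common, losses add: H = Σh = 63.47 m

H ≈ 63.5 m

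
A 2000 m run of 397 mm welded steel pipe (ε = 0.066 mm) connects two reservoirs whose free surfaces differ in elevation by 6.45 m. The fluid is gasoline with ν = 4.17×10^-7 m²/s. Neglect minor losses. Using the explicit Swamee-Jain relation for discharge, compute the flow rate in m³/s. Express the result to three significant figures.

Swamee-Jain (Type II): Q = -0.965·√(gD⁵h_f/L)·ln[ε/(3.7D) + √(3.17ν²L/(gD³h_f))]
√(gD⁵h_f/L) = √(9.81·0.397⁵·6.45/2000) = 0.01766
ε/(3.7D) = 4.49×10^-5; √(3.17ν²L/(gD³h_f)) = 1.67×10^-5
Q = -0.965·0.01766·ln(6.162×10^-5) = 0.1652 m³/s
Check: V = 1.33 m/s, Re = 1.27×10^6, f = 0.01418, h_f = 6.49 m ≈ 6.45 m ✓

Q ≈ 0.165 m³/s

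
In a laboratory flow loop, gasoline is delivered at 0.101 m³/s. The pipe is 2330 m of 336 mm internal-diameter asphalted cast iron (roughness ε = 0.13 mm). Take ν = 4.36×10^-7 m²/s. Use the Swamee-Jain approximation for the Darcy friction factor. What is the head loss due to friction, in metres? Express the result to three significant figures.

h_f ≈ 7.60 m

V = 4Q/(πD²) = 4·0.101/(π·0.336²) = 1.139 m/s
Re = VD/ν = 1.139·0.336/4.36×10^-7 = 8.78×10^5 → turbulent
ε/D = 0.13/336 = 3.87×10^-4
Swamee-Jain: f = 0.01656
h_f = f(L/D)V²/(2g) = 0.01656·(2330/0.336)·1.139²/(2·9.81) = 7.595 m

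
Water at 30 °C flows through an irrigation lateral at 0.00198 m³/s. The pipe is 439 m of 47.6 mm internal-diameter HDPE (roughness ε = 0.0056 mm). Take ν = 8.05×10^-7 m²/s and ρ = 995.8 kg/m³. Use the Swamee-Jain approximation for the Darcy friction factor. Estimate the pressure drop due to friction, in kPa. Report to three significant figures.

Δp ≈ 114 kPa

V = 4Q/(πD²) = 4·0.00198/(π·0.0476²) = 1.113 m/s
Re = VD/ν = 1.113·0.0476/8.05×10^-7 = 6.58×10^4 → turbulent
ε/D = 0.0056/47.6 = 1.18×10^-4
Swamee-Jain: f = 0.02008
h_f = f(L/D)V²/(2g) = 0.02008·(439/0.0476)·1.113²/(2·9.81) = 11.69 m
Δp = ρg·h_f = 995.8·9.81·11.69 = 114.2 kPa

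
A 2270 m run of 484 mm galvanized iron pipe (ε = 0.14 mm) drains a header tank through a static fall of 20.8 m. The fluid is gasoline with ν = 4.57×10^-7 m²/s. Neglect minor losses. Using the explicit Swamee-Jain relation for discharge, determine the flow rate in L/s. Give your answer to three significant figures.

Q ≈ 441 L/s

Swamee-Jain (Type II): Q = -0.965·√(gD⁵h_f/L)·ln[ε/(3.7D) + √(3.17ν²L/(gD³h_f))]
√(gD⁵h_f/L) = √(9.81·0.484⁵·20.8/2270) = 0.04886
ε/(3.7D) = 7.82×10^-5; √(3.17ν²L/(gD³h_f)) = 8.06×10^-6
Q = -0.965·0.04886·ln(8.624×10^-5) = 0.4413 m³/s
Check: V = 2.40 m/s, Re = 2.54×10^6, f = 0.01520, h_f = 20.9 m ≈ 20.8 m ✓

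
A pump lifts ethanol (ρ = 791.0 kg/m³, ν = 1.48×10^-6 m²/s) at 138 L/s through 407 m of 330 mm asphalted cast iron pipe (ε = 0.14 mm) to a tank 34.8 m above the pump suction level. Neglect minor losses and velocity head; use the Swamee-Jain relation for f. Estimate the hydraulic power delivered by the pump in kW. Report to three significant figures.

P_hyd ≈ 40.4 kW

V = 4Q/(πD²) = 1.613 m/s; Re = 3.60×10^5; ε/D = 4.24×10^-4; f = 0.01764
h_f = f(L/D)V²/2g = 2.887 m
Total head H = z + h_f = 34.8 + 2.887 = 37.69 m
P_hyd = ρgQH = 791.0·9.81·0.138·37.69 = 40.36 kW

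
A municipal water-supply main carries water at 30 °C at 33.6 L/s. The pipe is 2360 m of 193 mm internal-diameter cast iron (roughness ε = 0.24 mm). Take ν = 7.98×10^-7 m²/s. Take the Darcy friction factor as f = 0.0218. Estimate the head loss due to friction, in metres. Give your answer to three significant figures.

V = 4Q/(πD²) = 4·0.0336/(π·0.193²) = 1.149 m/s
h_f = f(L/D)V²/(2g) = 0.02180·(2360/0.193)·1.149²/(2·9.81) = 17.92 m

h_f ≈ 17.9 m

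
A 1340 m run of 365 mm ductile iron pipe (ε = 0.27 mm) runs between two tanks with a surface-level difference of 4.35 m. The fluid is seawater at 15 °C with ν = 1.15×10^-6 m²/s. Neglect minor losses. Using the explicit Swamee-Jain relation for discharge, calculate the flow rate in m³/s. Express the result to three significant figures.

Q ≈ 0.115 m³/s

Swamee-Jain (Type II): Q = -0.965·√(gD⁵h_f/L)·ln[ε/(3.7D) + √(3.17ν²L/(gD³h_f))]
√(gD⁵h_f/L) = √(9.81·0.365⁵·4.35/1340) = 0.01436
ε/(3.7D) = 2.00×10^-4; √(3.17ν²L/(gD³h_f)) = 5.20×10^-5
Q = -0.965·0.01436·ln(2.520×10^-4) = 0.1149 m³/s
Check: V = 1.10 m/s, Re = 3.48×10^5, f = 0.01943, h_f = 4.38 m ≈ 4.35 m ✓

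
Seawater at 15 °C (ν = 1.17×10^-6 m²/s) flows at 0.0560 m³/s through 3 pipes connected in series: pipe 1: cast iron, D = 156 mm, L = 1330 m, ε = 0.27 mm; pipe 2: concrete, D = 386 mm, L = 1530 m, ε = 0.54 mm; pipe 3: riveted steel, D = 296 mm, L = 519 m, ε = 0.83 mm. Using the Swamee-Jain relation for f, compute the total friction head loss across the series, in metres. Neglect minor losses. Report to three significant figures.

H ≈ 89.1 m

Pipe 1: V = 2.930 m/s, Re = 3.91×10^5, ε/D = 0.00173, f = 0.02319, h_1 = f(L/D)V²/2g = 86.51 m
Pipe 2: V = 0.4785 m/s, Re = 1.58×10^5, ε/D = 0.00140, f = 0.02292, h_2 = f(L/D)V²/2g = 1.061 m
Pipe 3: V = 0.8138 m/s, Re = 2.06×10^5, ε/D = 0.00280, f = 0.02654, h_3 = f(L/D)V²/2g = 1.571 m
Series → Q common, losses add: H = Σh = 89.15 m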